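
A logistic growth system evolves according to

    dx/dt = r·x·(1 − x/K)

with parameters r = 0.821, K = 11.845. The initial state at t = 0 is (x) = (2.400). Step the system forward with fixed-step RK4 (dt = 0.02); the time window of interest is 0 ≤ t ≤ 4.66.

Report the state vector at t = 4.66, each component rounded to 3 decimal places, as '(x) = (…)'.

t=0.000: state=(2.400)
step 1 (dt=0.02): k1=(1.571), k2=(1.579), k3=(1.579), k4=(1.587); state += dt/6·(k1+2k2+2k3+k4)
t=0.020: state=(2.432)
t=0.040: state=(2.463)
t=0.060: state=(2.496)
continuing one RK4 step at a time; state shown every 10 steps (Δt=0.2):
t=0.200: state=(2.730)
t=0.400: state=(3.090)
t=0.600: state=(3.479)
t=0.800: state=(3.896)
t=1.000: state=(4.336)
t=1.200: state=(4.797)
t=1.400: state=(5.272)
t=1.600: state=(5.755)
t=1.800: state=(6.241)
t=2.000: state=(6.723)
t=2.200: state=(7.194)
t=2.400: state=(7.649)
t=2.600: state=(8.082)
t=2.800: state=(8.491)
t=3.000: state=(8.871)
t=3.200: state=(9.222)
t=3.400: state=(9.542)
t=3.600: state=(9.831)
t=3.800: state=(10.091)
t=4.000: state=(10.323)
t=4.200: state=(10.527)
t=4.400: state=(10.708)
t=4.600: state=(10.866)
t=4.660: state=(10.909)

(x) = (10.909)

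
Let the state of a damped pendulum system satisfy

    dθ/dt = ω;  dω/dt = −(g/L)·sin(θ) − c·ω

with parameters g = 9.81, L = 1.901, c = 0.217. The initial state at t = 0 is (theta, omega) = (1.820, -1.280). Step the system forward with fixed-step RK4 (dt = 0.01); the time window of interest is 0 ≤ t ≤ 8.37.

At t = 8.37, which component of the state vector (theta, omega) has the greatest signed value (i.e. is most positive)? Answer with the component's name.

t=0.000: state=(1.820, -1.280)
step 1 (dt=0.01): k1=(-1.280, -4.723), k2=(-1.304, -4.726), k3=(-1.304, -4.726), k4=(-1.327, -4.729); state += dt/6·(k1+2k2+2k3+k4)
t=0.010: state=(1.807, -1.327)
t=0.020: state=(1.793, -1.375)
t=0.030: state=(1.779, -1.422)
continuing one RK4 step at a time; state shown every 50 steps (Δt=0.5):
t=0.500: state=(0.614, -3.358)
t=1.000: state=(-1.001, -2.473)
t=1.500: state=(-1.581, 0.158)
t=2.000: state=(-0.895, 2.466)
t=2.500: state=(0.521, 2.614)
t=3.000: state=(1.292, 0.325)
t=3.500: state=(0.859, -1.937)
t=4.000: state=(-0.336, -2.347)
t=4.500: state=(-1.072, -0.402)
t=5.000: state=(-0.725, 1.661)
t=5.500: state=(0.298, 1.998)
t=6.000: state=(0.910, 0.274)
t=6.500: state=(0.565, -1.516)
t=7.000: state=(-0.320, -1.642)
t=7.500: state=(-0.780, -0.063)
t=8.000: state=(-0.402, 1.414)
t=8.370: state=(0.173, 1.510)
compare at T: theta=0.173, omega=1.510

largest component: omega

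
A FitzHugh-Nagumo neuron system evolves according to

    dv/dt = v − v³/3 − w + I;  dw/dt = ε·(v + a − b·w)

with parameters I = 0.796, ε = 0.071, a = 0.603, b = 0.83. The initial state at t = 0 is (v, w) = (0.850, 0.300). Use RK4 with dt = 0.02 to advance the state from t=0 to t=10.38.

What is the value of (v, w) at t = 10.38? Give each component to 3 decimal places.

(v, w) = (1.367, 1.376)

t=0.000: state=(0.850, 0.300)
step 1 (dt=0.02): k1=(1.141, 0.085), k2=(1.143, 0.086), k3=(1.143, 0.086), k4=(1.145, 0.087); state += dt/6·(k1+2k2+2k3+k4)
t=0.020: state=(0.873, 0.302)
t=0.040: state=(0.896, 0.303)
t=0.060: state=(0.919, 0.305)
continuing one RK4 step at a time; state shown every 25 steps (Δt=0.5):
t=0.500: state=(1.396, 0.352)
t=1.000: state=(1.725, 0.418)
t=1.500: state=(1.833, 0.490)
t=2.000: state=(1.846, 0.561)
t=2.500: state=(1.829, 0.630)
t=3.000: state=(1.804, 0.697)
t=3.500: state=(1.776, 0.760)
t=4.000: state=(1.748, 0.821)
t=4.500: state=(1.719, 0.879)
t=5.000: state=(1.690, 0.934)
t=5.500: state=(1.662, 0.987)
t=6.000: state=(1.632, 1.037)
t=6.500: state=(1.603, 1.084)
t=7.000: state=(1.574, 1.129)
t=7.500: state=(1.544, 1.172)
t=8.000: state=(1.514, 1.213)
t=8.500: state=(1.484, 1.251)
t=9.000: state=(1.454, 1.287)
t=9.500: state=(1.423, 1.321)
t=10.000: state=(1.391, 1.353)
t=10.380: state=(1.367, 1.376)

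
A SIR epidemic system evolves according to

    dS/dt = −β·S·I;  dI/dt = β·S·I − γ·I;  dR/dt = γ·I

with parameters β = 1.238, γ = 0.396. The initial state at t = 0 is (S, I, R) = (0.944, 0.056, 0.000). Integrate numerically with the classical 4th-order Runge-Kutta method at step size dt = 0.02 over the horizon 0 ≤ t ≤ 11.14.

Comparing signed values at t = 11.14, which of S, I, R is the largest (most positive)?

t=0.000: state=(0.944, 0.056, 0.000)
step 1 (dt=0.02): k1=(-0.065, 0.043, 0.022), k2=(-0.066, 0.044, 0.022), k3=(-0.066, 0.044, 0.022), k4=(-0.066, 0.044, 0.023); state += dt/6·(k1+2k2+2k3+k4)
t=0.020: state=(0.943, 0.057, 0.000)
t=0.040: state=(0.941, 0.058, 0.001)
t=0.060: state=(0.940, 0.059, 0.001)
continuing one RK4 step at a time; state shown every 25 steps (Δt=0.5):
t=0.500: state=(0.905, 0.081, 0.013)
t=1.000: state=(0.852, 0.115, 0.033)
t=1.500: state=(0.783, 0.157, 0.060)
t=2.000: state=(0.701, 0.204, 0.095)
t=2.500: state=(0.609, 0.251, 0.140)
t=3.000: state=(0.514, 0.291, 0.194)
t=3.500: state=(0.425, 0.320, 0.255)
t=4.000: state=(0.347, 0.333, 0.320)
t=4.500: state=(0.283, 0.332, 0.386)
t=5.000: state=(0.231, 0.319, 0.450)
t=5.500: state=(0.191, 0.298, 0.512)
t=6.000: state=(0.160, 0.272, 0.568)
t=6.500: state=(0.136, 0.245, 0.619)
t=7.000: state=(0.118, 0.217, 0.665)
t=7.500: state=(0.104, 0.191, 0.705)
t=8.000: state=(0.093, 0.166, 0.740)
t=8.500: state=(0.085, 0.144, 0.771)
t=9.000: state=(0.078, 0.124, 0.798)
t=9.500: state=(0.073, 0.107, 0.821)
t=10.000: state=(0.068, 0.092, 0.840)
t=10.500: state=(0.065, 0.078, 0.857)
t=11.000: state=(0.062, 0.067, 0.871)
t=11.140: state=(0.061, 0.064, 0.875)
compare at T: S=0.061, I=0.064, R=0.875

largest component: R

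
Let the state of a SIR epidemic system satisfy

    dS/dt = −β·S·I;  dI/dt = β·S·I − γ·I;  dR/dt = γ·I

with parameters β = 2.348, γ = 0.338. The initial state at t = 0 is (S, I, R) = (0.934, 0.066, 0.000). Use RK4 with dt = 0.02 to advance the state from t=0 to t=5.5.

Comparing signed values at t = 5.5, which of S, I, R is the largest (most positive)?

t=0.000: state=(0.934, 0.066, 0.000)
step 1 (dt=0.02): k1=(-0.145, 0.122, 0.022), k2=(-0.147, 0.124, 0.023), k3=(-0.147, 0.125, 0.023), k4=(-0.150, 0.127, 0.023); state += dt/6·(k1+2k2+2k3+k4)
t=0.020: state=(0.931, 0.068, 0.000)
t=0.040: state=(0.928, 0.071, 0.001)
t=0.060: state=(0.925, 0.074, 0.001)
continuing one RK4 step at a time; state shown every 10 steps (Δt=0.2):
t=0.200: state=(0.900, 0.095, 0.005)
t=0.400: state=(0.853, 0.134, 0.013)
t=0.600: state=(0.792, 0.184, 0.024)
t=0.800: state=(0.716, 0.246, 0.038)
t=1.000: state=(0.628, 0.315, 0.057)
t=1.200: state=(0.533, 0.387, 0.081)
t=1.400: state=(0.437, 0.454, 0.109)
t=1.600: state=(0.348, 0.510, 0.142)
t=1.800: state=(0.271, 0.551, 0.178)
t=2.000: state=(0.208, 0.576, 0.216)
t=2.200: state=(0.158, 0.586, 0.255)
t=2.400: state=(0.120, 0.585, 0.295)
t=2.600: state=(0.092, 0.574, 0.334)
t=2.800: state=(0.070, 0.557, 0.372)
t=3.000: state=(0.054, 0.536, 0.409)
t=3.200: state=(0.042, 0.513, 0.445)
t=3.400: state=(0.034, 0.488, 0.479)
t=3.600: state=(0.027, 0.462, 0.511)
t=3.800: state=(0.022, 0.437, 0.541)
t=4.000: state=(0.018, 0.412, 0.570)
t=4.200: state=(0.015, 0.388, 0.597)
t=4.400: state=(0.012, 0.365, 0.622)
t=4.600: state=(0.010, 0.343, 0.646)
t=4.800: state=(0.009, 0.322, 0.669)
t=5.000: state=(0.008, 0.302, 0.690)
t=5.200: state=(0.007, 0.283, 0.710)
t=5.400: state=(0.006, 0.266, 0.728)
t=5.500: state=(0.006, 0.257, 0.737)
compare at T: S=0.006, I=0.257, R=0.737

largest component: R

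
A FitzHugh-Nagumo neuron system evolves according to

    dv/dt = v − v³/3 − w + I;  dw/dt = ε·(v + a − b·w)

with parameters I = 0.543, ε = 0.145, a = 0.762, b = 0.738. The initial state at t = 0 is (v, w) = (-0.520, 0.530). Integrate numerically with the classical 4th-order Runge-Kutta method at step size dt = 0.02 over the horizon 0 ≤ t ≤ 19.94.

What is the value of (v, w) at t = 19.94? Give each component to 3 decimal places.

t=0.000: state=(-0.520, 0.530)
step 1 (dt=0.02): k1=(-0.460, -0.022), k2=(-0.463, -0.022), k3=(-0.463, -0.022), k4=(-0.466, -0.023); state += dt/6·(k1+2k2+2k3+k4)
t=0.020: state=(-0.529, 0.530)
t=0.040: state=(-0.539, 0.529)
t=0.060: state=(-0.548, 0.529)
continuing one RK4 step at a time; state shown every 50 steps (Δt=1):
t=1.000: state=(-1.088, 0.471)
t=2.000: state=(-1.490, 0.346)
t=3.000: state=(-1.548, 0.204)
t=4.000: state=(-1.490, 0.079)
t=5.000: state=(-1.406, -0.024)
t=6.000: state=(-1.317, -0.104)
t=7.000: state=(-1.225, -0.163)
t=8.000: state=(-1.129, -0.203)
t=9.000: state=(-1.029, -0.226)
t=10.000: state=(-0.921, -0.233)
t=11.000: state=(-0.795, -0.222)
t=12.000: state=(-0.637, -0.194)
t=13.000: state=(-0.400, -0.142)
t=14.000: state=(0.043, -0.050)
t=15.000: state=(0.950, 0.123)
t=16.000: state=(1.670, 0.407)
t=17.000: state=(1.696, 0.706)
t=18.000: state=(1.572, 0.964)
t=19.000: state=(1.417, 1.176)
t=19.940: state=(1.250, 1.336)

(v, w) = (1.250, 1.336)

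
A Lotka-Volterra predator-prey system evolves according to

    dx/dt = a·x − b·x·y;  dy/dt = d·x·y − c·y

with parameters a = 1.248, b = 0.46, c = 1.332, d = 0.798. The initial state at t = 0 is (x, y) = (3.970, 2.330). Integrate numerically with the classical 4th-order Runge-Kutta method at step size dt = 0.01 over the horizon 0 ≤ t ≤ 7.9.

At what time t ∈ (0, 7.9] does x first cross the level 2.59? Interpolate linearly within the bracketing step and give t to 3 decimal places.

t = 0.637

t=0.000: state=(3.970, 2.330)
step 1 (dt=0.01): k1=(0.700, 4.278), k2=(0.661, 4.324), k3=(0.661, 4.324), k4=(0.622, 4.370); state += dt/6·(k1+2k2+2k3+k4)
t=0.010: state=(3.977, 2.373)
t=0.020: state=(3.982, 2.417)
t=0.030: state=(3.987, 2.462)
continuing one RK4 step at a time; state shown every 50 steps (Δt=0.5):
t=0.500: state=(3.134, 5.351)
t=0.630: state=(2.617, 6.066)
next step: t=0.640: state=(2.577, 6.111) — x has crossed 2.59
linear interpolation between t=0.630 (2.61745) and t=0.640 (2.57712) → t≈0.637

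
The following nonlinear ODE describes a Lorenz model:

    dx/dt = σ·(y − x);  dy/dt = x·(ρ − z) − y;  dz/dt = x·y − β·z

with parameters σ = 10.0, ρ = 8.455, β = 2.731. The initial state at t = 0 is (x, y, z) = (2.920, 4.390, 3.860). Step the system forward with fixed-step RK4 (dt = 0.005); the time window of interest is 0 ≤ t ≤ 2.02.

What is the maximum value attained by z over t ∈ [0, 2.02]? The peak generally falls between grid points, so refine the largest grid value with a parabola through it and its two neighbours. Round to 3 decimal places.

max z = 9.859

t=0.000: state=(2.920, 4.390, 3.860)
step 1 (dt=0.005): k1=(14.700, 9.027, 2.277), k2=(14.558, 9.157, 2.490), k3=(14.565, 9.153, 2.488), k4=(14.429, 9.279, 2.700); state += dt/6·(k1+2k2+2k3+k4)
t=0.005: state=(2.993, 4.436, 3.872)
t=0.010: state=(3.064, 4.483, 3.887)
t=0.015: state=(3.135, 4.531, 3.904)
continuing one RK4 step at a time; state shown every 20 steps (Δt=0.1):
t=0.100: state=(4.229, 5.453, 4.510)
t=0.200: state=(5.381, 6.418, 5.982)
t=0.300: state=(6.166, 6.622, 7.932)
t=0.400: state=(6.194, 5.793, 9.463)
t=0.500: state=(5.470, 4.517, 9.837)
t=0.600: state=(4.485, 3.551, 9.213)
t=0.700: state=(3.708, 3.112, 8.177)
t=0.800: state=(3.303, 3.081, 7.153)
t=0.900: state=(3.240, 3.323, 6.349)
t=1.000: state=(3.445, 3.761, 5.862)
t=1.100: state=(3.850, 4.331, 5.755)
t=1.200: state=(4.376, 4.928, 6.057)
t=1.300: state=(4.904, 5.378, 6.724)
t=1.400: state=(5.268, 5.498, 7.568)
t=1.500: state=(5.333, 5.230, 8.272)
t=1.600: state=(5.089, 4.729, 8.572)
t=1.700: state=(4.676, 4.242, 8.431)
t=1.800: state=(4.277, 3.933, 8.003)
t=1.900: state=(4.014, 3.839, 7.486)
t=2.000: state=(3.928, 3.928, 7.037)
t=2.020: state=(3.931, 3.963, 6.965)
largest grid value and its neighbours: z(0.475)=9.85750, z(0.480)=9.85905, z(0.485)=9.85773
parabola through these three points peaks at t≈0.480 with z≈9.85905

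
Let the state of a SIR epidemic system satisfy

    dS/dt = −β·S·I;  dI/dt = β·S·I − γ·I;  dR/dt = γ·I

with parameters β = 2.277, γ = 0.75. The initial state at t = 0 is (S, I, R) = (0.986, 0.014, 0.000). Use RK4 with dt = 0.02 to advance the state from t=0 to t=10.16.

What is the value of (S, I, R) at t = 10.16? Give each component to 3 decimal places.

(S, I, R) = (0.058, 0.009, 0.933)

t=0.000: state=(0.986, 0.014, 0.000)
step 1 (dt=0.02): k1=(-0.031, 0.021, 0.011), k2=(-0.032, 0.021, 0.011), k3=(-0.032, 0.021, 0.011), k4=(-0.032, 0.022, 0.011); state += dt/6·(k1+2k2+2k3+k4)
t=0.020: state=(0.985, 0.014, 0.000)
t=0.040: state=(0.985, 0.015, 0.000)
t=0.060: state=(0.984, 0.015, 0.001)
continuing one RK4 step at a time; state shown every 25 steps (Δt=0.5):
t=0.500: state=(0.963, 0.029, 0.008)
t=1.000: state=(0.918, 0.059, 0.024)
t=1.500: state=(0.835, 0.110, 0.055)
t=2.000: state=(0.708, 0.183, 0.109)
t=2.500: state=(0.551, 0.258, 0.192)
t=3.000: state=(0.399, 0.303, 0.298)
t=3.500: state=(0.281, 0.305, 0.414)
t=4.000: state=(0.201, 0.275, 0.523)
t=4.500: state=(0.151, 0.231, 0.618)
t=5.000: state=(0.119, 0.185, 0.696)
t=5.500: state=(0.099, 0.144, 0.758)
t=6.000: state=(0.086, 0.110, 0.805)
t=6.500: state=(0.077, 0.083, 0.841)
t=7.000: state=(0.071, 0.062, 0.868)
t=7.500: state=(0.067, 0.046, 0.888)
t=8.000: state=(0.064, 0.034, 0.902)
t=8.500: state=(0.062, 0.025, 0.913)
t=9.000: state=(0.060, 0.018, 0.921)
t=9.500: state=(0.059, 0.014, 0.927)
t=10.000: state=(0.058, 0.010, 0.932)
t=10.160: state=(0.058, 0.009, 0.933)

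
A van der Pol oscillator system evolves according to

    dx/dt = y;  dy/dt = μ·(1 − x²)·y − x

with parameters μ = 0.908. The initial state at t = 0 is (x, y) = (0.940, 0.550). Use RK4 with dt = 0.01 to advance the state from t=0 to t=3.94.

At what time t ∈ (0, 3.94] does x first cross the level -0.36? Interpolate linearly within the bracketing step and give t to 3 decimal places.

t=0.000: state=(0.940, 0.550)
step 1 (dt=0.01): k1=(0.550, -0.882), k2=(0.546, -0.888), k3=(0.546, -0.888), k4=(0.541, -0.893); state += dt/6·(k1+2k2+2k3+k4)
t=0.010: state=(0.945, 0.541)
t=0.020: state=(0.951, 0.532)
t=0.030: state=(0.956, 0.523)
continuing one RK4 step at a time; state shown every 20 steps (Δt=0.2):
t=0.200: state=(1.031, 0.355)
t=0.400: state=(1.080, 0.138)
t=0.600: state=(1.086, -0.081)
t=0.800: state=(1.049, -0.290)
t=1.000: state=(0.970, -0.491)
t=1.200: state=(0.852, -0.692)
t=1.400: state=(0.693, -0.906)
t=1.600: state=(0.488, -1.145)
t=1.800: state=(0.232, -1.419)
t=2.000: state=(-0.081, -1.715)
t=2.150: state=(-0.354, -1.918)
next step: t=2.160: state=(-0.373, -1.929) — x has crossed -0.36
linear interpolation between t=2.150 (-0.35389) and t=2.160 (-0.37313) → t≈2.153

t = 2.153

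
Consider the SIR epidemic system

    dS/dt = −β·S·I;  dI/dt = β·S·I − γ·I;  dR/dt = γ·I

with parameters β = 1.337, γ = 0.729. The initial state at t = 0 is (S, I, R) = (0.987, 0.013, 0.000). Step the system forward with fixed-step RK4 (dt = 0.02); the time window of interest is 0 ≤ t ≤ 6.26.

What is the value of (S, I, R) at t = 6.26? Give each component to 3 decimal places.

(S, I, R) = (0.547, 0.131, 0.322)

t=0.000: state=(0.987, 0.013, 0.000)
step 1 (dt=0.02): k1=(-0.017, 0.008, 0.009), k2=(-0.017, 0.008, 0.010), k3=(-0.017, 0.008, 0.010), k4=(-0.017, 0.008, 0.010); state += dt/6·(k1+2k2+2k3+k4)
t=0.020: state=(0.987, 0.013, 0.000)
t=0.040: state=(0.986, 0.013, 0.000)
t=0.060: state=(0.986, 0.013, 0.001)
continuing one RK4 step at a time; state shown every 25 steps (Δt=0.5):
t=0.500: state=(0.977, 0.017, 0.006)
t=1.000: state=(0.964, 0.023, 0.013)
t=1.500: state=(0.947, 0.030, 0.023)
t=2.000: state=(0.925, 0.040, 0.035)
t=2.500: state=(0.898, 0.051, 0.052)
t=3.000: state=(0.864, 0.063, 0.072)
t=3.500: state=(0.825, 0.077, 0.098)
t=4.000: state=(0.779, 0.092, 0.129)
t=4.500: state=(0.730, 0.106, 0.165)
t=5.000: state=(0.677, 0.117, 0.206)
t=5.500: state=(0.624, 0.126, 0.250)
t=6.000: state=(0.573, 0.131, 0.297)
t=6.260: state=(0.547, 0.131, 0.322)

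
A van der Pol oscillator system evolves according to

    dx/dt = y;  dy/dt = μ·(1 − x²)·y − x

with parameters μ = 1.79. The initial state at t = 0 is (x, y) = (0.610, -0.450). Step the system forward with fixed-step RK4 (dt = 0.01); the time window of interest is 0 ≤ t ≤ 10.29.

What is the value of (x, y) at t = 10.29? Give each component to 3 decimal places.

(x, y) = (-1.383, 0.609)

t=0.000: state=(0.610, -0.450)
step 1 (dt=0.01): k1=(-0.450, -1.116), k2=(-0.456, -1.122), k3=(-0.456, -1.122), k4=(-0.461, -1.128); state += dt/6·(k1+2k2+2k3+k4)
t=0.010: state=(0.605, -0.461)
t=0.020: state=(0.601, -0.473)
t=0.030: state=(0.596, -0.484)
continuing one RK4 step at a time; state shown every 50 steps (Δt=0.5):
t=0.500: state=(0.208, -1.260)
t=1.000: state=(-0.777, -2.627)
t=1.500: state=(-1.756, -0.752)
t=2.000: state=(-1.791, 0.288)
t=2.500: state=(-1.592, 0.477)
t=3.000: state=(-1.315, 0.650)
t=3.500: state=(-0.909, 1.033)
t=4.000: state=(-0.153, 2.230)
t=4.500: state=(1.403, 3.078)
t=5.000: state=(2.018, 0.001)
t=5.500: state=(1.895, -0.361)
t=6.000: state=(1.691, -0.451)
t=6.500: state=(1.438, -0.576)
t=7.000: state=(1.094, -0.838)
t=7.500: state=(0.525, -1.581)
t=8.000: state=(-0.723, -3.496)
t=8.500: state=(-1.960, -0.703)
t=9.000: state=(-1.961, 0.301)
t=9.500: state=(-1.777, 0.416)
t=10.000: state=(-1.546, 0.517)
t=10.290: state=(-1.383, 0.609)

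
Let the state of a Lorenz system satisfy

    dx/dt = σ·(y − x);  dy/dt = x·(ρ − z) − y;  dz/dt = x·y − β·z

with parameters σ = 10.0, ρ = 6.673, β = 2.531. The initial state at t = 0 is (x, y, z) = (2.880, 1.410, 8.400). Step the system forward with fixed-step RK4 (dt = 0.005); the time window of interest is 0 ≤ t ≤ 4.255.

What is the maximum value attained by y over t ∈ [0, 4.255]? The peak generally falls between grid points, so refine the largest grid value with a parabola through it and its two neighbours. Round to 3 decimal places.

t=0.000: state=(2.880, 1.410, 8.400)
step 1 (dt=0.005): k1=(-14.700, -6.384, -17.200), k2=(-14.492, -6.182, -17.188), k3=(-14.492, -6.184, -17.186), k4=(-14.285, -5.986, -17.171); state += dt/6·(k1+2k2+2k3+k4)
t=0.005: state=(2.808, 1.379, 8.314)
t=0.010: state=(2.737, 1.350, 8.228)
t=0.015: state=(2.669, 1.323, 8.143)
continuing one RK4 step at a time; state shown every 40 steps (Δt=0.2):
t=0.200: state=(1.325, 1.057, 5.390)
t=0.400: state=(1.254, 1.386, 3.480)
t=0.600: state=(1.767, 2.151, 2.514)
t=0.800: state=(2.825, 3.500, 2.553)
t=1.000: state=(4.342, 5.094, 4.077)
t=1.200: state=(5.245, 5.256, 6.645)
t=1.400: state=(4.422, 3.753, 7.472)
t=1.600: state=(3.252, 2.843, 6.377)
t=1.800: state=(2.854, 2.843, 5.143)
t=2.000: state=(3.108, 3.349, 4.531)
t=2.200: state=(3.711, 4.039, 4.737)
t=2.400: state=(4.249, 4.415, 5.572)
t=2.600: state=(4.279, 4.150, 6.283)
t=2.800: state=(3.875, 3.648, 6.266)
t=3.000: state=(3.520, 3.411, 5.784)
t=3.200: state=(3.460, 3.503, 5.354)
t=3.400: state=(3.643, 3.768, 5.254)
t=3.600: state=(3.887, 3.988, 5.481)
t=3.800: state=(3.996, 3.998, 5.799)
t=4.000: state=(3.911, 3.836, 5.932)
t=4.200: state=(3.753, 3.683, 5.824)
t=4.255: state=(3.718, 3.661, 5.771)
largest grid value and its neighbours: y(1.110)=5.47897, y(1.115)=5.47982, y(1.120)=5.47909
parabola through these three points peaks at t≈1.115 with y≈5.47983

max y = 5.480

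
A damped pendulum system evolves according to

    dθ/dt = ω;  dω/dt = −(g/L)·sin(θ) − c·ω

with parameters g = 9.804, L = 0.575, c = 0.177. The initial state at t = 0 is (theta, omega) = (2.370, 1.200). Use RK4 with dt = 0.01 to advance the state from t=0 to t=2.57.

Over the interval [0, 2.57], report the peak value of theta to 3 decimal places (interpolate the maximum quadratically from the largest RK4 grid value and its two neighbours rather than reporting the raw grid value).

t=0.000: state=(2.370, 1.200)
step 1 (dt=0.01): k1=(1.200, -12.101), k2=(1.139, -12.017), k3=(1.140, -12.021), k4=(1.080, -11.940); state += dt/6·(k1+2k2+2k3+k4)
t=0.010: state=(2.381, 1.080)
t=0.020: state=(2.392, 0.961)
t=0.030: state=(2.401, 0.844)
continuing one RK4 step at a time; state shown every 10 steps (Δt=0.1):
t=0.100: state=(2.432, 0.051)
t=0.200: state=(2.381, -1.072)
t=0.300: state=(2.214, -2.304)
t=0.400: state=(1.913, -3.737)
t=0.500: state=(1.460, -5.333)
t=0.600: state=(0.852, -6.770)
t=0.700: state=(0.132, -7.439)
t=0.800: state=(-0.596, -6.920)
t=0.900: state=(-1.221, -5.475)
t=1.000: state=(-1.680, -3.713)
t=1.100: state=(-1.966, -2.023)
t=1.200: state=(-2.090, -0.482)
t=1.300: state=(-2.065, 0.994)
t=1.400: state=(-1.890, 2.519)
t=1.500: state=(-1.558, 4.134)
t=1.600: state=(-1.065, 5.683)
t=1.700: state=(-0.438, 6.728)
t=1.800: state=(0.247, 6.766)
t=1.900: state=(0.880, 5.747)
t=2.000: state=(1.376, 4.125)
t=2.100: state=(1.701, 2.370)
t=2.200: state=(1.852, 0.681)
t=2.300: state=(1.839, -0.952)
t=2.400: state=(1.662, -2.591)
t=2.500: state=(1.320, -4.224)
t=2.570: state=(0.988, -5.254)
largest grid value and its neighbours: theta(0.090)=2.43065, theta(0.100)=2.43172, theta(0.110)=2.43167
parabola through these three points peaks at t≈0.105 with theta≈2.43183

max theta = 2.432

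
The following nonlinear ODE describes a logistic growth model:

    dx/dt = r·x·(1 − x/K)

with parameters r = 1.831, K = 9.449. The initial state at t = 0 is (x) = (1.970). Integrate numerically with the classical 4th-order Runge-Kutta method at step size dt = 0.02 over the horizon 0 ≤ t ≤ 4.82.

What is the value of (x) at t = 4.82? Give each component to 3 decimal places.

(x) = (9.444)

t=0.000: state=(1.970)
step 1 (dt=0.02): k1=(2.855), k2=(2.885), k3=(2.886), k4=(2.916); state += dt/6·(k1+2k2+2k3+k4)
t=0.020: state=(2.028)
t=0.040: state=(2.087)
t=0.060: state=(2.147)
continuing one RK4 step at a time; state shown every 10 steps (Δt=0.2):
t=0.200: state=(2.601)
t=0.400: state=(3.345)
t=0.600: state=(4.171)
t=0.800: state=(5.033)
t=1.000: state=(5.875)
t=1.200: state=(6.646)
t=1.400: state=(7.311)
t=1.600: state=(7.856)
t=1.800: state=(8.284)
t=2.000: state=(8.610)
t=2.200: state=(8.851)
t=2.400: state=(9.026)
t=2.600: state=(9.152)
t=2.800: state=(9.241)
t=3.000: state=(9.304)
t=3.200: state=(9.348)
t=3.400: state=(9.379)
t=3.600: state=(9.400)
t=3.800: state=(9.415)
t=4.000: state=(9.425)
t=4.200: state=(9.433)
t=4.400: state=(9.438)
t=4.600: state=(9.441)
t=4.800: state=(9.444)
t=4.820: state=(9.444)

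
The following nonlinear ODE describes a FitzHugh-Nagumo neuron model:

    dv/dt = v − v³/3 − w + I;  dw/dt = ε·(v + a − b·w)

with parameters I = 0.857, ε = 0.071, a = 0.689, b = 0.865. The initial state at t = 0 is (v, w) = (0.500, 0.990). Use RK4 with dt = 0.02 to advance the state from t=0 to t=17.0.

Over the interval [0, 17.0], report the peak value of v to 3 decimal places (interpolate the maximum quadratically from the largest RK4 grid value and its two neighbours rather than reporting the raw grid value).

t=0.000: state=(0.500, 0.990)
step 1 (dt=0.02): k1=(0.325, 0.024), k2=(0.328, 0.024), k3=(0.328, 0.024), k4=(0.330, 0.024); state += dt/6·(k1+2k2+2k3+k4)
t=0.020: state=(0.507, 0.990)
t=0.040: state=(0.513, 0.991)
t=0.060: state=(0.520, 0.991)
continuing one RK4 step at a time; state shown every 50 steps (Δt=1):
t=1.000: state=(0.925, 1.027)
t=2.000: state=(1.348, 1.093)
t=3.000: state=(1.506, 1.175)
t=4.000: state=(1.506, 1.256)
t=5.000: state=(1.461, 1.331)
t=6.000: state=(1.404, 1.398)
t=7.000: state=(1.342, 1.457)
t=8.000: state=(1.277, 1.508)
t=9.000: state=(1.207, 1.551)
t=10.000: state=(1.130, 1.586)
t=11.000: state=(1.044, 1.614)
t=12.000: state=(0.942, 1.634)
t=13.000: state=(0.811, 1.645)
t=14.000: state=(0.616, 1.644)
t=15.000: state=(0.260, 1.625)
t=16.000: state=(-0.574, 1.569)
t=17.000: state=(-1.713, 1.440)
largest grid value and its neighbours: v(3.420)=1.51578, v(3.440)=1.51581, v(3.460)=1.51581
parabola through these three points peaks at t≈3.448 with v≈1.51581

max v = 1.516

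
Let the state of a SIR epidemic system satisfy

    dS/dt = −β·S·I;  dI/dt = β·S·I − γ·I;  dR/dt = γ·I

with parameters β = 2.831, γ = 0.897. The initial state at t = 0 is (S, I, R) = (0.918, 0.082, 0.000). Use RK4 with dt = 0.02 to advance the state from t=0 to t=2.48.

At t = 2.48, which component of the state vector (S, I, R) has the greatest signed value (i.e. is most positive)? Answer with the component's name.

t=0.000: state=(0.918, 0.082, 0.000)
step 1 (dt=0.02): k1=(-0.213, 0.140, 0.074), k2=(-0.216, 0.141, 0.075), k3=(-0.216, 0.141, 0.075), k4=(-0.219, 0.143, 0.076); state += dt/6·(k1+2k2+2k3+k4)
t=0.020: state=(0.914, 0.085, 0.001)
t=0.040: state=(0.909, 0.088, 0.003)
t=0.060: state=(0.905, 0.091, 0.005)
continuing one RK4 step at a time; state shown every 5 steps (Δt=0.1):
t=0.100: state=(0.895, 0.097, 0.008)
t=0.200: state=(0.869, 0.114, 0.017)
t=0.300: state=(0.839, 0.132, 0.028)
t=0.400: state=(0.806, 0.153, 0.041)
t=0.500: state=(0.769, 0.175, 0.056)
t=0.600: state=(0.730, 0.197, 0.073)
t=0.700: state=(0.688, 0.221, 0.091)
t=0.800: state=(0.644, 0.244, 0.112)
t=0.900: state=(0.600, 0.265, 0.135)
t=1.000: state=(0.554, 0.286, 0.160)
t=1.100: state=(0.510, 0.304, 0.186)
t=1.200: state=(0.467, 0.319, 0.214)
t=1.300: state=(0.426, 0.331, 0.243)
t=1.400: state=(0.387, 0.339, 0.273)
t=1.500: state=(0.352, 0.344, 0.304)
t=1.600: state=(0.319, 0.346, 0.335)
t=1.700: state=(0.289, 0.345, 0.366)
t=1.800: state=(0.262, 0.341, 0.397)
t=1.900: state=(0.238, 0.334, 0.427)
t=2.000: state=(0.217, 0.326, 0.457)
t=2.100: state=(0.198, 0.316, 0.486)
t=2.200: state=(0.182, 0.305, 0.513)
t=2.300: state=(0.167, 0.293, 0.540)
t=2.400: state=(0.154, 0.280, 0.566)
t=2.480: state=(0.145, 0.270, 0.586)
compare at T: S=0.145, I=0.270, R=0.586

largest component: R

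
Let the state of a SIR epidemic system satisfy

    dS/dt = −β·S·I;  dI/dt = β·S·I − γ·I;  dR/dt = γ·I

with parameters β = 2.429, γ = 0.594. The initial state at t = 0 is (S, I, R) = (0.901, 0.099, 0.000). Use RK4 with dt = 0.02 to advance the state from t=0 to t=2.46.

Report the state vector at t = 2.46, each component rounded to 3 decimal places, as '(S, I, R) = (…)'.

t=0.000: state=(0.901, 0.099, 0.000)
step 1 (dt=0.02): k1=(-0.217, 0.158, 0.059), k2=(-0.220, 0.160, 0.060), k3=(-0.220, 0.160, 0.060), k4=(-0.223, 0.162, 0.061); state += dt/6·(k1+2k2+2k3+k4)
t=0.020: state=(0.897, 0.102, 0.001)
t=0.040: state=(0.892, 0.105, 0.002)
t=0.060: state=(0.887, 0.109, 0.004)
continuing one RK4 step at a time; state shown every 5 steps (Δt=0.1):
t=0.100: state=(0.878, 0.116, 0.006)
t=0.200: state=(0.852, 0.135, 0.014)
t=0.300: state=(0.822, 0.155, 0.022)
t=0.400: state=(0.790, 0.178, 0.032)
t=0.500: state=(0.754, 0.203, 0.044)
t=0.600: state=(0.715, 0.228, 0.056)
t=0.700: state=(0.675, 0.255, 0.071)
t=0.800: state=(0.632, 0.281, 0.087)
t=0.900: state=(0.589, 0.307, 0.104)
t=1.000: state=(0.545, 0.332, 0.123)
t=1.100: state=(0.501, 0.356, 0.144)
t=1.200: state=(0.458, 0.376, 0.165)
t=1.300: state=(0.417, 0.394, 0.188)
t=1.400: state=(0.378, 0.409, 0.212)
t=1.500: state=(0.342, 0.421, 0.237)
t=1.600: state=(0.309, 0.429, 0.262)
t=1.700: state=(0.278, 0.434, 0.288)
t=1.800: state=(0.250, 0.436, 0.314)
t=1.900: state=(0.225, 0.436, 0.340)
t=2.000: state=(0.202, 0.432, 0.365)
t=2.100: state=(0.182, 0.427, 0.391)
t=2.200: state=(0.164, 0.420, 0.416)
t=2.300: state=(0.149, 0.411, 0.441)
t=2.400: state=(0.135, 0.401, 0.465)
t=2.460: state=(0.127, 0.394, 0.479)

(S, I, R) = (0.127, 0.394, 0.479)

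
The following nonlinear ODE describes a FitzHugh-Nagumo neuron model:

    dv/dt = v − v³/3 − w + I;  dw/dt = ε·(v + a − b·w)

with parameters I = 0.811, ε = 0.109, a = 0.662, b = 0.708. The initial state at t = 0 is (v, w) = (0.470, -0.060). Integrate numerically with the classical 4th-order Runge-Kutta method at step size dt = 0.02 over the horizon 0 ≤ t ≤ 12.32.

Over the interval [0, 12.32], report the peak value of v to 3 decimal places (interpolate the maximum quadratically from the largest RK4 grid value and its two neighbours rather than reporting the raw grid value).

max v = 1.929

t=0.000: state=(0.470, -0.060)
step 1 (dt=0.02): k1=(1.306, 0.128), k2=(1.315, 0.129), k3=(1.315, 0.129), k4=(1.324, 0.131); state += dt/6·(k1+2k2+2k3+k4)
t=0.020: state=(0.496, -0.057)
t=0.040: state=(0.523, -0.055)
t=0.060: state=(0.550, -0.052)
continuing one RK4 step at a time; state shown every 25 steps (Δt=0.5):
t=0.500: state=(1.187, 0.022)
t=1.000: state=(1.729, 0.136)
t=1.500: state=(1.911, 0.265)
t=2.000: state=(1.925, 0.393)
t=2.500: state=(1.895, 0.516)
t=3.000: state=(1.853, 0.632)
t=3.500: state=(1.808, 0.741)
t=4.000: state=(1.761, 0.844)
t=4.500: state=(1.714, 0.940)
t=5.000: state=(1.667, 1.031)
t=5.500: state=(1.618, 1.115)
t=6.000: state=(1.569, 1.193)
t=6.500: state=(1.518, 1.266)
t=7.000: state=(1.466, 1.333)
t=7.500: state=(1.412, 1.395)
t=8.000: state=(1.356, 1.451)
t=8.500: state=(1.296, 1.503)
t=9.000: state=(1.234, 1.549)
t=9.500: state=(1.166, 1.590)
t=10.000: state=(1.092, 1.625)
t=10.500: state=(1.008, 1.656)
t=11.000: state=(0.912, 1.680)
t=11.500: state=(0.796, 1.697)
t=12.000: state=(0.649, 1.707)
t=12.320: state=(0.528, 1.709)
largest grid value and its neighbours: v(1.800)=1.92875, v(1.820)=1.92881, v(1.840)=1.92876
parabola through these three points peaks at t≈1.822 with v≈1.92881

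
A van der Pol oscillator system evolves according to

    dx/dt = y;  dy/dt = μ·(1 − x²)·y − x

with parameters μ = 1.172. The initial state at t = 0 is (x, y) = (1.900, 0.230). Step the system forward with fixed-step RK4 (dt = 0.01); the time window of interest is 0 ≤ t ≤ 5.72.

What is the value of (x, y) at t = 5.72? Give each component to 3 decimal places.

(x, y) = (0.183, 2.439)

t=0.000: state=(1.900, 0.230)
step 1 (dt=0.01): k1=(0.230, -2.604), k2=(0.217, -2.566), k3=(0.217, -2.566), k4=(0.204, -2.529); state += dt/6·(k1+2k2+2k3+k4)
t=0.010: state=(1.902, 0.204)
t=0.020: state=(1.904, 0.179)
t=0.030: state=(1.906, 0.155)
continuing one RK4 step at a time; state shown every 20 steps (Δt=0.2):
t=0.200: state=(1.903, -0.161)
t=0.400: state=(1.848, -0.373)
t=0.600: state=(1.759, -0.501)
t=0.800: state=(1.649, -0.596)
t=1.000: state=(1.521, -0.686)
t=1.200: state=(1.374, -0.787)
t=1.400: state=(1.205, -0.913)
t=1.600: state=(1.006, -1.083)
t=1.800: state=(0.767, -1.319)
t=2.000: state=(0.471, -1.655)
t=2.200: state=(0.097, -2.112)
t=2.400: state=(-0.377, -2.620)
t=2.600: state=(-0.933, -2.845)
t=2.800: state=(-1.463, -2.318)
t=3.000: state=(-1.824, -1.263)
t=3.200: state=(-1.982, -0.391)
t=3.400: state=(-2.007, 0.094)
t=3.600: state=(-1.961, 0.335)
t=3.800: state=(-1.880, 0.464)
t=4.000: state=(-1.778, 0.550)
t=4.200: state=(-1.661, 0.625)
t=4.400: state=(-1.528, 0.704)
t=4.600: state=(-1.378, 0.799)
t=4.800: state=(-1.207, 0.923)
t=5.000: state=(-1.006, 1.091)
t=5.200: state=(-0.766, 1.328)
t=5.400: state=(-0.468, 1.666)
t=5.600: state=(-0.091, 2.126)
t=5.720: state=(0.183, 2.439)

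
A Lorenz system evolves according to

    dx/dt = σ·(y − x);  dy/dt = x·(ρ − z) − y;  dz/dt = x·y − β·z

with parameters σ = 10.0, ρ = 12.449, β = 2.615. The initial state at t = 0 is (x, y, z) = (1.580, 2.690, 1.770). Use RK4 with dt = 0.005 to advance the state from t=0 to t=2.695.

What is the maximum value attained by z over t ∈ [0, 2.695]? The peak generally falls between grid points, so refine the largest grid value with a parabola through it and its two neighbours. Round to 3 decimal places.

max z = 18.136

t=0.000: state=(1.580, 2.690, 1.770)
step 1 (dt=0.005): k1=(11.100, 14.183, -0.378), k2=(11.177, 14.445, -0.244), k3=(11.182, 14.446, -0.244), k4=(11.263, 14.710, -0.107); state += dt/6·(k1+2k2+2k3+k4)
t=0.005: state=(1.636, 2.762, 1.769)
t=0.010: state=(1.693, 2.837, 1.769)
t=0.015: state=(1.750, 2.915, 1.771)
continuing one RK4 step at a time; state shown every 20 steps (Δt=0.1):
t=0.100: state=(2.950, 4.671, 2.098)
t=0.200: state=(5.151, 7.849, 3.872)
t=0.300: state=(8.121, 11.044, 8.726)
t=0.400: state=(9.908, 9.974, 15.720)
t=0.500: state=(8.007, 4.625, 18.045)
t=0.600: state=(4.529, 1.480, 15.429)
t=0.700: state=(2.307, 0.879, 12.186)
t=0.800: state=(1.455, 1.062, 9.529)
t=0.900: state=(1.349, 1.477, 7.487)
t=1.000: state=(1.660, 2.150, 6.000)
t=1.100: state=(2.349, 3.259, 5.094)
t=1.200: state=(3.534, 5.020, 4.994)
t=1.300: state=(5.338, 7.429, 6.307)
t=1.400: state=(7.484, 9.456, 9.788)
t=1.500: state=(8.657, 8.736, 14.349)
t=1.600: state=(7.524, 5.412, 16.210)
t=1.700: state=(5.180, 2.948, 14.722)
t=1.800: state=(3.435, 2.223, 12.249)
t=1.900: state=(2.701, 2.388, 10.023)
t=2.000: state=(2.709, 3.003, 8.342)
t=2.100: state=(3.250, 4.033, 7.336)
t=2.200: state=(4.268, 5.515, 7.230)
t=2.300: state=(5.688, 7.220, 8.397)
t=2.400: state=(7.107, 8.249, 10.950)
t=2.500: state=(7.645, 7.467, 13.712)
t=2.600: state=(6.788, 5.402, 14.692)
t=2.695: state=(5.346, 3.866, 13.776)
largest grid value and its neighbours: z(0.480)=18.13407, z(0.485)=18.13416, z(0.490)=18.11878
parabola through these three points peaks at t≈0.483 with z≈18.13605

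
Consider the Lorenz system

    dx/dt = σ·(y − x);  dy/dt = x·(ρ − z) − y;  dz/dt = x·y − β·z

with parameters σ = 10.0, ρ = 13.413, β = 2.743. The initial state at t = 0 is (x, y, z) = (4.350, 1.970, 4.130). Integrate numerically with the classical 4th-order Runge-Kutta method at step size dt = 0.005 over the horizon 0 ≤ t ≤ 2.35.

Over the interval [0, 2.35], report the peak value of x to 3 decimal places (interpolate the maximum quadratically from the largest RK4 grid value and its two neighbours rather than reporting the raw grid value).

max x = 9.667

t=0.000: state=(4.350, 1.970, 4.130)
step 1 (dt=0.005): k1=(-23.800, 38.411, -2.759), k2=(-22.245, 37.792, -2.445), k3=(-22.299, 37.827, -2.446), k4=(-20.794, 37.239, -2.144); state += dt/6·(k1+2k2+2k3+k4)
t=0.005: state=(4.239, 2.159, 4.118)
t=0.010: state=(4.142, 2.343, 4.108)
t=0.015: state=(4.058, 2.521, 4.102)
continuing one RK4 step at a time; state shown every 20 steps (Δt=0.1):
t=0.100: state=(4.076, 5.232, 4.413)
t=0.200: state=(6.016, 8.555, 6.426)
t=0.300: state=(8.639, 10.930, 11.424)
t=0.400: state=(9.592, 8.844, 17.118)
t=0.500: state=(7.376, 4.238, 17.895)
t=0.600: state=(4.428, 2.015, 15.082)
t=0.700: state=(2.752, 1.760, 12.004)
t=0.800: state=(2.269, 2.212, 9.538)
t=0.900: state=(2.531, 3.085, 7.793)
t=1.000: state=(3.369, 4.502, 6.897)
t=1.100: state=(4.814, 6.566, 7.235)
t=1.200: state=(6.763, 8.779, 9.477)
t=1.300: state=(8.389, 9.332, 13.478)
t=1.400: state=(8.237, 6.989, 16.410)
t=1.500: state=(6.355, 4.191, 15.991)
t=1.600: state=(4.464, 2.996, 13.764)
t=1.700: state=(3.498, 3.008, 11.457)
t=1.800: state=(3.402, 3.659, 9.687)
t=1.900: state=(3.960, 4.803, 8.712)
t=2.000: state=(5.053, 6.367, 8.833)
t=2.100: state=(6.471, 7.894, 10.376)
t=2.200: state=(7.607, 8.288, 13.029)
t=2.300: state=(7.604, 6.907, 15.096)
t=2.350: state=(7.115, 5.899, 15.366)
largest grid value and its neighbours: x(0.375)=9.66280, x(0.380)=9.66723, x(0.385)=9.66241
parabola through these three points peaks at t≈0.380 with x≈9.66723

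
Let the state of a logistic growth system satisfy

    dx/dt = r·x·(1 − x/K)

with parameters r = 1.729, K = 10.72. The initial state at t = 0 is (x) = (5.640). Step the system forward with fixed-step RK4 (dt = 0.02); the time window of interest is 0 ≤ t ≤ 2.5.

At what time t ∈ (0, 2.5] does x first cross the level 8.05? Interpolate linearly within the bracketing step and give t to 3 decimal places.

t=0.000: state=(5.640)
step 1 (dt=0.02): k1=(4.621), k2=(4.617), k3=(4.617), k4=(4.611); state += dt/6·(k1+2k2+2k3+k4)
t=0.020: state=(5.732)
t=0.040: state=(5.824)
t=0.060: state=(5.916)
continuing one RK4 step at a time; state shown every 5 steps (Δt=0.1):
t=0.100: state=(6.099)
t=0.200: state=(6.547)
t=0.300: state=(6.978)
t=0.400: state=(7.388)
t=0.500: state=(7.771)
t=0.560: state=(7.988)
next step: t=0.580: state=(8.058) — x has crossed 8.05
linear interpolation between t=0.560 (7.98781) and t=0.580 (8.05761) → t≈0.578

t = 0.578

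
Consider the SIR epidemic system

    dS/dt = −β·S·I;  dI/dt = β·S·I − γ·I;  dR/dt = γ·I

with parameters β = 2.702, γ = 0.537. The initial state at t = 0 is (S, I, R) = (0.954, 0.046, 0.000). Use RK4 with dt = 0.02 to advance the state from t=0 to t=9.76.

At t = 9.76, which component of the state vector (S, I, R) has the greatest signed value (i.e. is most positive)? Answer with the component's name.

largest component: R

t=0.000: state=(0.954, 0.046, 0.000)
step 1 (dt=0.02): k1=(-0.119, 0.094, 0.025), k2=(-0.121, 0.096, 0.025), k3=(-0.121, 0.096, 0.025), k4=(-0.123, 0.097, 0.026); state += dt/6·(k1+2k2+2k3+k4)
t=0.020: state=(0.952, 0.048, 0.001)
t=0.040: state=(0.949, 0.050, 0.001)
t=0.060: state=(0.946, 0.052, 0.002)
continuing one RK4 step at a time; state shown every 25 steps (Δt=0.5):
t=0.500: state=(0.858, 0.121, 0.021)
t=1.000: state=(0.667, 0.262, 0.071)
t=1.500: state=(0.420, 0.417, 0.163)
t=2.000: state=(0.225, 0.488, 0.287)
t=2.500: state=(0.117, 0.466, 0.417)
t=3.000: state=(0.065, 0.401, 0.533)
t=3.500: state=(0.040, 0.329, 0.631)
t=4.000: state=(0.027, 0.263, 0.711)
t=4.500: state=(0.019, 0.207, 0.773)
t=5.000: state=(0.015, 0.162, 0.823)
t=5.500: state=(0.013, 0.126, 0.861)
t=6.000: state=(0.011, 0.098, 0.891)
t=6.500: state=(0.010, 0.076, 0.914)
t=7.000: state=(0.009, 0.059, 0.932)
t=7.500: state=(0.008, 0.045, 0.946)
t=8.000: state=(0.008, 0.035, 0.957)
t=8.500: state=(0.007, 0.027, 0.965)
t=9.000: state=(0.007, 0.021, 0.972)
t=9.500: state=(0.007, 0.016, 0.977)
t=9.760: state=(0.007, 0.014, 0.979)
compare at T: S=0.007, I=0.014, R=0.979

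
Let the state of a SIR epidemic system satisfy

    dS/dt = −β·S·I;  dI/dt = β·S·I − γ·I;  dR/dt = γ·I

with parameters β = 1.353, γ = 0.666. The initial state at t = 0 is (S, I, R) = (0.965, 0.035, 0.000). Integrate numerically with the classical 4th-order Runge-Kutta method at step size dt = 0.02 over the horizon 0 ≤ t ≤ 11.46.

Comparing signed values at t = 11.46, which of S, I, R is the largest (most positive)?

largest component: R

t=0.000: state=(0.965, 0.035, 0.000)
step 1 (dt=0.02): k1=(-0.046, 0.022, 0.023), k2=(-0.046, 0.023, 0.023), k3=(-0.046, 0.023, 0.023), k4=(-0.046, 0.023, 0.024); state += dt/6·(k1+2k2+2k3+k4)
t=0.020: state=(0.964, 0.035, 0.000)
t=0.040: state=(0.963, 0.036, 0.001)
t=0.060: state=(0.962, 0.036, 0.001)
continuing one RK4 step at a time; state shown every 25 steps (Δt=0.5):
t=0.500: state=(0.939, 0.048, 0.014)
t=1.000: state=(0.904, 0.064, 0.032)
t=1.500: state=(0.860, 0.083, 0.057)
t=2.000: state=(0.807, 0.105, 0.088)
t=2.500: state=(0.746, 0.127, 0.127)
t=3.000: state=(0.680, 0.148, 0.172)
t=3.500: state=(0.612, 0.164, 0.224)
t=4.000: state=(0.545, 0.174, 0.281)
t=4.500: state=(0.484, 0.176, 0.339)
t=5.000: state=(0.430, 0.172, 0.398)
t=5.500: state=(0.384, 0.162, 0.453)
t=6.000: state=(0.346, 0.149, 0.505)
t=6.500: state=(0.314, 0.133, 0.552)
t=7.000: state=(0.289, 0.117, 0.594)
t=7.500: state=(0.268, 0.101, 0.631)
t=8.000: state=(0.252, 0.087, 0.662)
t=8.500: state=(0.238, 0.073, 0.688)
t=9.000: state=(0.228, 0.061, 0.711)
t=9.500: state=(0.219, 0.051, 0.730)
t=10.000: state=(0.212, 0.043, 0.745)
t=10.500: state=(0.207, 0.035, 0.758)
t=11.000: state=(0.202, 0.029, 0.769)
t=11.460: state=(0.199, 0.024, 0.777)
compare at T: S=0.199, I=0.024, R=0.777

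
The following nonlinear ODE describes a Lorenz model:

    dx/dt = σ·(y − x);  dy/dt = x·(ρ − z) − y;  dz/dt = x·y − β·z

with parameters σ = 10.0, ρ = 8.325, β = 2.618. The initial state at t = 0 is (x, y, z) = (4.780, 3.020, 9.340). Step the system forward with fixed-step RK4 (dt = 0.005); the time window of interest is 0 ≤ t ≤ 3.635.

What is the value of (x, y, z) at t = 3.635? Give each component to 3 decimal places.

t=0.000: state=(4.780, 3.020, 9.340)
step 1 (dt=0.005): k1=(-17.600, -7.872, -10.017), k2=(-17.357, -7.689, -10.177), k3=(-17.358, -7.688, -10.172), k4=(-17.116, -7.506, -10.326); state += dt/6·(k1+2k2+2k3+k4)
t=0.005: state=(4.693, 2.982, 9.289)
t=0.010: state=(4.609, 2.945, 9.237)
t=0.015: state=(4.527, 2.910, 9.183)
continuing one RK4 step at a time; state shown every 40 steps (Δt=0.2):
t=0.200: state=(2.866, 2.537, 6.967)
t=0.400: state=(2.926, 3.238, 5.369)
t=0.600: state=(3.933, 4.583, 5.292)
t=0.800: state=(5.177, 5.636, 6.949)
t=1.000: state=(5.307, 4.968, 8.656)
t=1.200: state=(4.296, 3.786, 8.325)
t=1.400: state=(3.650, 3.538, 7.090)
t=1.600: state=(3.795, 4.022, 6.351)
t=1.800: state=(4.399, 4.724, 6.589)
t=2.000: state=(4.862, 4.951, 7.493)
t=2.200: state=(4.703, 4.490, 7.998)
t=2.400: state=(4.236, 4.038, 7.658)
t=2.600: state=(4.030, 4.029, 7.081)
t=2.800: state=(4.193, 4.337, 6.862)
t=3.000: state=(4.493, 4.621, 7.127)
t=3.200: state=(4.612, 4.595, 7.529)
t=3.400: state=(4.462, 4.351, 7.622)
t=3.600: state=(4.265, 4.197, 7.393)
t=3.635: state=(4.244, 4.193, 7.342)

(x, y, z) = (4.244, 4.193, 7.342)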